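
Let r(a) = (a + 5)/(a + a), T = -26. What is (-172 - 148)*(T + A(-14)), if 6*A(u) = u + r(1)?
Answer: 26720/3 ≈ 8906.7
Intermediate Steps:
r(a) = (5 + a)/(2*a) (r(a) = (5 + a)/((2*a)) = (5 + a)*(1/(2*a)) = (5 + a)/(2*a))
A(u) = ½ + u/6 (A(u) = (u + (½)*(5 + 1)/1)/6 = (u + (½)*1*6)/6 = (u + 3)/6 = (3 + u)/6 = ½ + u/6)
(-172 - 148)*(T + A(-14)) = (-172 - 148)*(-26 + (½ + (⅙)*(-14))) = -320*(-26 + (½ - 7/3)) = -320*(-26 - 11/6) = -320*(-167/6) = 26720/3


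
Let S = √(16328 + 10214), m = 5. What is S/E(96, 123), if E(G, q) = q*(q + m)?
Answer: √26542/15744 ≈ 0.010348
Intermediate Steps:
E(G, q) = q*(5 + q) (E(G, q) = q*(q + 5) = q*(5 + q))
S = √26542 ≈ 162.92
S/E(96, 123) = √26542/((123*(5 + 123))) = √26542/((123*128)) = √26542/15744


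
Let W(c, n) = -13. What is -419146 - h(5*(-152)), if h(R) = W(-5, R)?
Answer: -419133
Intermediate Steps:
h(R) = -13
-419146 - h(5*(-152)) = -419146 - 1*(-13) = -419146 + 13 = -419133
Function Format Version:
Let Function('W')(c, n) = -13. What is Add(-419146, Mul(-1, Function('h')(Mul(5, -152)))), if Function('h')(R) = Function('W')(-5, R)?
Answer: -419133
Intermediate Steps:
Function('h')(R) = -13
Add(-419146, Mul(-1, Function('h')(Mul(5, -152)))) = Add(-419146, Mul(-1, -13)) = Add(-419146, 13) = -419133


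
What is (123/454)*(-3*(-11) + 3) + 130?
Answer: 31724/227 ≈ 139.75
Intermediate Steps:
(123/454)*(-3*(-11) + 3) + 130 = (123*(1/454))*(33 + 3) + 130 = (123/454)*36 + 130 = 2214/227 + 130 = 31724/227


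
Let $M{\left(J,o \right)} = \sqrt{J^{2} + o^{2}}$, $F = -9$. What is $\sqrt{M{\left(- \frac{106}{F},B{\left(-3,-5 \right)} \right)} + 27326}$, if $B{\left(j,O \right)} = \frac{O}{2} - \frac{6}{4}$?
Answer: $\frac{\sqrt{245934 + 2 \sqrt{3133}}}{3} \approx 165.34$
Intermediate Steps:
$B{\left(j,O \right)} = - \frac{3}{2} + \frac{O}{2}$ ($B{\left(j,O \right)} = O \frac{1}{2} - \frac{3}{2} = \frac{O}{2} - \frac{3}{2} = - \frac{3}{2} + \frac{O}{2}$)
$\sqrt{M{\left(- \frac{106}{F},B{\left(-3,-5 \right)} \right)} + 27326} = \sqrt{\sqrt{\left(- \frac{106}{-9}\right)^{2} + \left(- \frac{3}{2} + \frac{1}{2} \left(-5\right)\right)^{2}} + 27326} = \sqrt{\sqrt{\left(\left(-106\right) \left(- \frac{1}{9}\right)\right)^{2} + \left(- \frac{3}{2} - \frac{5}{2}\right)^{2}} + 27326} = \sqrt{\sqrt{\left(\frac{106}{9}\right)^{2} + \left(-4\right)^{2}} + 27326} = \sqrt{\sqrt{\frac{11236}{81} + 16} + 27326} = \sqrt{\sqrt{\frac{12532}{81}} + 27326} = \sqrt{\frac{2 \sqrt{3133}}{9} + 27326} = \sqrt{27326 + \frac{2 \sqrt{3133}}{9}}$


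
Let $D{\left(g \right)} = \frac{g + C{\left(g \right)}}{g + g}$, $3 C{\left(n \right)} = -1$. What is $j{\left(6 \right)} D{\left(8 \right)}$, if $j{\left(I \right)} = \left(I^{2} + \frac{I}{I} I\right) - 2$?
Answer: $\frac{115}{6} \approx 19.167$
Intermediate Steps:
$C{\left(n \right)} = - \frac{1}{3}$ ($C{\left(n \right)} = \frac{1}{3} \left(-1\right) = - \frac{1}{3}$)
$D{\left(g \right)} = \frac{- \frac{1}{3} + g}{2 g}$ ($D{\left(g \right)} = \frac{g - \frac{1}{3}}{g + g} = \frac{- \frac{1}{3} + g}{2 g}$)
$j{\left(I \right)} = -2 + I + I^{2}$ ($j{\left(I \right)} = \left(I^{2} + 1 I\right) - 2 = \left(I^{2} + I\right) - 2 = \left(I + I^{2}\right) - 2 = -2 + I + I^{2}$)
$j{\left(6 \right)} D{\left(8 \right)} = \left(-2 + 6 + 6^{2}\right) \frac{-1 + 3 \cdot 8}{6 \cdot 8} = \left(-2 + 6 + 36\right) \frac{1}{6} \cdot \frac{1}{8} \left(-1 + 24\right) = 40 \cdot \frac{1}{6} \cdot \frac{1}{8} \cdot 23 = 40 \cdot \frac{23}{48} = \frac{115}{6}$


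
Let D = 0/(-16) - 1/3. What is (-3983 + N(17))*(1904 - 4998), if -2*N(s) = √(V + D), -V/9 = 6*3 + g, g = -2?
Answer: 12323402 + 1547*I*√1299/3 ≈ 1.2323e+7 + 18585.0*I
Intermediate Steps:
D = -⅓ (D = 0*(-1/16) - 1*⅓ = 0 - ⅓ = -⅓ ≈ -0.33333)
V = -144 (V = -9*(6*3 - 2) = -9*(18 - 2) = -9*16 = -144)
N(s) = -I*√1299/6 (N(s) = -√(-144 - ⅓)/2 = -I*√1299/6)
(-3983 + N(17))*(1904 - 4998) = (-3983 - I*√1299/6)*(1904 - 4998) = (-3983 - I*√1299/6)*(-3094) = 12323402 + 1547*I*√1299/3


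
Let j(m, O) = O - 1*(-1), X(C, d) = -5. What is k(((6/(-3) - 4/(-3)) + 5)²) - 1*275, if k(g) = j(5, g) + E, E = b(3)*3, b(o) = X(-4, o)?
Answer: -2432/9 ≈ -270.22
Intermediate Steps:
j(m, O) = 1 + O (j(m, O) = O + 1 = 1 + O)
b(o) = -5
E = -15 (E = -5*3 = -15)
k(g) = -14 + g (k(g) = (1 + g) - 15 = -14 + g)
k(((6/(-3) - 4/(-3)) + 5)²) - 1*275 = (-14 + ((6/(-3) - 4/(-3)) + 5)²) - 1*275 = (-14 + ((6*(-⅓) - 4*(-⅓)) + 5)²) - 275 = (-14 + ((-2 + 4/3) + 5)²) - 275 = (-14 + (-⅔ + 5)²) - 275 = (-14 + (13/3)²) - 275 = (-14 + 169/9) - 275 = 43/9 - 275 = -2432/9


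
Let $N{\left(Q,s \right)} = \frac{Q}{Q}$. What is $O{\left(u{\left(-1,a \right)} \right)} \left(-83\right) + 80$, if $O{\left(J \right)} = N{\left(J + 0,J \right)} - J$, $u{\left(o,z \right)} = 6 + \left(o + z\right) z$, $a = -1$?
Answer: $661$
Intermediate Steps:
$N{\left(Q,s \right)} = 1$
$u{\left(o,z \right)} = 6 + z \left(o + z\right)$
$O{\left(J \right)} = 1 - J$
$O{\left(u{\left(-1,a \right)} \right)} \left(-83\right) + 80 = \left(1 - \left(6 + \left(-1\right)^{2} - -1\right)\right) \left(-83\right) + 80 = \left(1 - \left(6 + 1 + 1\right)\right) \left(-83\right) + 80 = \left(1 - 8\right) \left(-83\right) + 80 = \left(-7\right) \left(-83\right) + 80 = 581 + 80 = 661$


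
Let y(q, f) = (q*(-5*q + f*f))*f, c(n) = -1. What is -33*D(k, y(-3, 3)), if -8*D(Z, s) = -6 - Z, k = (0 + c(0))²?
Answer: -231/8 ≈ -28.875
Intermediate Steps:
y(q, f) = f*q*(f² - 5*q) (y(q, f) = (q*(-5*q + f²))*f = (q*(f² - 5*q))*f = f*q*(f² - 5*q))
k = 1 (k = (0 - 1)² = (-1)² = 1)
D(Z, s) = ¾ + Z/8 (D(Z, s) = -(-6 - Z)/8 = ¾ + Z/8)
-33*D(k, y(-3, 3)) = -33*(¾ + (⅛)*1) = -33*(¾ + ⅛) = -33*7/8 = -231/8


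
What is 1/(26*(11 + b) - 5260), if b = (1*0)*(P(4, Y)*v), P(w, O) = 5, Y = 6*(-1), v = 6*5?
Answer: -1/4974 ≈ -0.00020105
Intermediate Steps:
v = 30
Y = -6
b = 0 (b = (1*0)*(5*30) = 0*150 = 0)
1/(26*(11 + b) - 5260) = 1/(26*(11 + 0) - 5260) = 1/(26*11 - 5260) = 1/(286 - 5260) = 1/(-4974) = -1/4974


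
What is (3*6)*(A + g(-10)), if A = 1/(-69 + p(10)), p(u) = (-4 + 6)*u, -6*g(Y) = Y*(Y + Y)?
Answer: -29418/49 ≈ -600.37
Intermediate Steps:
g(Y) = -Y²/3 (g(Y) = -Y*(Y + Y)/6 = -Y*2*Y/6 = -Y²/3)
p(u) = 2*u
A = -1/49 (A = 1/(-69 + 2*10) = 1/(-69 + 20) = 1/(-49) = -1/49 ≈ -0.020408)
(3*6)*(A + g(-10)) = (3*6)*(-1/49 - ⅓*(-10)²) = 18*(-1/49 - ⅓*100) = 18*(-1/49 - 100/3) = 18*(-4903/147) = -29418/49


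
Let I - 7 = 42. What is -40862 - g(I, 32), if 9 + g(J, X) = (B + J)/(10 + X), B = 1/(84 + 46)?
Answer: -223063751/5460 ≈ -40854.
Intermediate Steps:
I = 49 (I = 7 + 42 = 49)
B = 1/130 ≈ 0.0076923
g(J, X) = -9 + (1/130 + J)/(10 + X)
-40862 - g(I, 32) = -40862 - (-11699/130 + 49 - 9*32)/(10 + 32) = -40862 - (-11699/130 + 49 - 288)/42 = -40862 - (-42769)/(42*130) = -40862 - 1*(-42769/5460) = -40862 + 42769/5460 = -223063751/5460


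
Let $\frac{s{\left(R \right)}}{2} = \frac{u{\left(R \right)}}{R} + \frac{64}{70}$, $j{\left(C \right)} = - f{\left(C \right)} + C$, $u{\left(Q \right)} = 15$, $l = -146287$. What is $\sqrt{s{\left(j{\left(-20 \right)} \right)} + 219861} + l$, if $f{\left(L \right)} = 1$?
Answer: $-146287 + \frac{37 \sqrt{4015}}{5} \approx -1.4582 \cdot 10^{5}$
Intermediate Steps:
$j{\left(C \right)} = -1 + C$ ($j{\left(C \right)} = \left(-1\right) 1 + C = -1 + C$)
$s{\left(R \right)} = \frac{64}{35} + \frac{30}{R}$ ($s{\left(R \right)} = 2 \left(\frac{15}{R} + \frac{64}{70}\right) = 2 \left(\frac{15}{R} + 64 \cdot \frac{1}{70}\right) = 2 \left(\frac{15}{R} + \frac{32}{35}\right) = 2 \left(\frac{32}{35} + \frac{15}{R}\right) = \frac{64}{35} + \frac{30}{R}$)
$\sqrt{s{\left(j{\left(-20 \right)} \right)} + 219861} + l = \sqrt{\left(\frac{64}{35} + \frac{30}{-1 - 20}\right) + 219861} - 146287 = \sqrt{\left(\frac{64}{35} + \frac{30}{-21}\right) + 219861} - 146287 = \sqrt{\left(\frac{64}{35} + 30 \left(- \frac{1}{21}\right)\right) + 219861} - 146287 = \sqrt{\left(\frac{64}{35} - \frac{10}{7}\right) + 219861} - 146287 = \sqrt{\frac{2}{5} + 219861} - 146287 = \sqrt{\frac{1099307}{5}} - 146287 = \frac{37 \sqrt{4015}}{5} - 146287 = -146287 + \frac{37 \sqrt{4015}}{5}$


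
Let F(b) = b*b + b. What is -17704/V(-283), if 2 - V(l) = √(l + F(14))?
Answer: -35408/77 - 17704*I*√73/77 ≈ -459.84 - 1964.5*I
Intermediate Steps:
F(b) = b + b² (F(b) = b² + b = b + b²)
V(l) = 2 - √(210 + l) (V(l) = 2 - √(l + 14*(1 + 14)) = 2 - √(l + 14*15) = 2 - √(l + 210) = 2 - √(210 + l))
-17704/V(-283) = -17704/(2 - √(210 - 283)) = -17704/(2 - √(-73)) = -17704/(2 - I*√73)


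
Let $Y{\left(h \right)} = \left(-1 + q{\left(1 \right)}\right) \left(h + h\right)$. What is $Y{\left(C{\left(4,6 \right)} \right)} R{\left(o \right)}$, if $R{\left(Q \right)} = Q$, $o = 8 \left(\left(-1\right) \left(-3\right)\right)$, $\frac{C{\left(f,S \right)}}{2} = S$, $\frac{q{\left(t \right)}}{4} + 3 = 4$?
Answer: $1728$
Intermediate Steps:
$q{\left(t \right)} = 4$ ($q{\left(t \right)} = -12 + 4 \cdot 4 = -12 + 16 = 4$)
$C{\left(f,S \right)} = 2 S$
$o = 24$ ($o = 8 \cdot 3 = 24$)
$Y{\left(h \right)} = 6 h$ ($Y{\left(h \right)} = \left(-1 + 4\right) \left(h + h\right) = 3 \cdot 2 h = 6 h$)
$Y{\left(C{\left(4,6 \right)} \right)} R{\left(o \right)} = 6 \cdot 2 \cdot 6 \cdot 24 = 6 \cdot 12 \cdot 24 = 72 \cdot 24 = 1728$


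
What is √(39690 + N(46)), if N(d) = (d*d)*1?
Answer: √41806 ≈ 204.47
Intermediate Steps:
N(d) = d² (N(d) = d²*1 = d²)
√(39690 + N(46)) = √(39690 + 46²) = √(39690 + 2116) = √41806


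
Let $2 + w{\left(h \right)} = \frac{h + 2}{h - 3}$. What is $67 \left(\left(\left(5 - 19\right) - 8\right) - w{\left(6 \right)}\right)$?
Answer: $- \frac{4556}{3} \approx -1518.7$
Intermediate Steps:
$w{\left(h \right)} = -2 + \frac{2 + h}{-3 + h}$ ($w{\left(h \right)} = -2 + \frac{h + 2}{h - 3} = -2 + \frac{2 + h}{-3 + h}$)
$67 \left(\left(\left(5 - 19\right) - 8\right) - w{\left(6 \right)}\right) = 67 \left(\left(\left(5 - 19\right) - 8\right) - \frac{8 - 6}{-3 + 6}\right) = 67 \left(\left(-14 - 8\right) - \frac{8 - 6}{3}\right) = 67 \left(-22 - \frac{1}{3} \cdot 2\right) = 67 \left(-22 - \frac{2}{3}\right) = 67 \left(- \frac{68}{3}\right) = - \frac{4556}{3}$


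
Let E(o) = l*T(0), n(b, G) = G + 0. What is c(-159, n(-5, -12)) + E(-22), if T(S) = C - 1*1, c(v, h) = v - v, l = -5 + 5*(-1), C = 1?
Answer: 0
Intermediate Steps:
n(b, G) = G
l = -10 (l = -5 - 5 = -10)
c(v, h) = 0
T(S) = 0 (T(S) = 1 - 1*1 = 1 - 1 = 0)
E(o) = 0 (E(o) = -10*0 = 0)
c(-159, n(-5, -12)) + E(-22) = 0 + 0 = 0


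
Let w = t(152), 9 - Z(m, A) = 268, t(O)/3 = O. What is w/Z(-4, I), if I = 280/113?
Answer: -456/259 ≈ -1.7606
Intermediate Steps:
t(O) = 3*O
I = 280/113 (I = 280*(1/113) = 280/113 ≈ 2.4779)
Z(m, A) = -259 (Z(m, A) = 9 - 1*268 = 9 - 268 = -259)
w = 456 (w = 3*152 = 456)
w/Z(-4, I) = 456/(-259) = 456*(-1/259) = -456/259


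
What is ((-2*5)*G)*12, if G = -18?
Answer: 2160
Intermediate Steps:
((-2*5)*G)*12 = (-2*5*(-18))*12 = -10*(-18)*12 = 180*12 = 2160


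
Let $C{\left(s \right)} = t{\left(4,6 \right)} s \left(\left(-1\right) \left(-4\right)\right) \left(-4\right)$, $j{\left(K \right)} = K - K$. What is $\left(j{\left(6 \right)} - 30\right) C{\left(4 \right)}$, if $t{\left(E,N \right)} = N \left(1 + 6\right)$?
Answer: $80640$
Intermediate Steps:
$j{\left(K \right)} = 0$
$t{\left(E,N \right)} = 7 N$ ($t{\left(E,N \right)} = N 7 = 7 N$)
$C{\left(s \right)} = - 672 s$ ($C{\left(s \right)} = 7 \cdot 6 s \left(\left(-1\right) \left(-4\right)\right) \left(-4\right) = 42 s 4 \left(-4\right) = 42 \cdot 4 s \left(-4\right) = 42 \left(- 16 s\right) = - 672 s$)
$\left(j{\left(6 \right)} - 30\right) C{\left(4 \right)} = \left(0 - 30\right) \left(\left(-672\right) 4\right) = \left(-30\right) \left(-2688\right) = 80640$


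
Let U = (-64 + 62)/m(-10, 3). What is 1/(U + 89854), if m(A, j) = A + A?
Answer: 10/898541 ≈ 1.1129e-5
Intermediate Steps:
m(A, j) = 2*A
U = ⅒ (U = (-64 + 62)/((2*(-10))) = -2/(-20) = -1/20*(-2) = ⅒ ≈ 0.10000)
1/(U + 89854) = 1/(⅒ + 89854) = 1/(898541/10) = 10/898541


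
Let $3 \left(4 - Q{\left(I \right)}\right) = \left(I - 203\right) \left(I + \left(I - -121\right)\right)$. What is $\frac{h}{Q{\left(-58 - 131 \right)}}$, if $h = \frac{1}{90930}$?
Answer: $- \frac{1}{3053186920} \approx -3.2753 \cdot 10^{-10}$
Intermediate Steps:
$h = \frac{1}{90930} \approx 1.0997 \cdot 10^{-5}$
$Q{\left(I \right)} = 4 - \frac{\left(-203 + I\right) \left(121 + 2 I\right)}{3}$ ($Q{\left(I \right)} = 4 - \frac{\left(I - 203\right) \left(I + \left(I - -121\right)\right)}{3} = 4 - \frac{\left(-203 + I\right) \left(I + \left(I + 121\right)\right)}{3} = 4 - \frac{\left(-203 + I\right) \left(I + \left(121 + I\right)\right)}{3} = 4 - \frac{\left(-203 + I\right) \left(121 + 2 I\right)}{3}$)
$\frac{h}{Q{\left(-58 - 131 \right)}} = \frac{1}{90930 \left(\frac{24575}{3} + 95 \left(-58 - 131\right) - \frac{2 \left(-58 - 131\right)^{2}}{3}\right)} = \frac{1}{90930 \left(\frac{24575}{3} + 95 \left(-189\right) - \frac{2 \left(-189\right)^{2}}{3}\right)} = \frac{1}{90930 \left(\frac{24575}{3} - 17955 - 23814\right)} = \frac{1}{90930 \left(- \frac{100732}{3}\right)} = \frac{1}{90930} \left(- \frac{3}{100732}\right) = - \frac{1}{3053186920}$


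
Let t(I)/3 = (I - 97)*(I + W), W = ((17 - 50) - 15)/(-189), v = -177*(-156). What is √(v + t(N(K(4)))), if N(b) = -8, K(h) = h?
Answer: 2*√7513 ≈ 173.36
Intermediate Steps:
v = 27612
W = 16/63 (W = (-33 - 15)*(-1/189) = -48*(-1/189) = 16/63 ≈ 0.25397)
t(I) = 3*(-97 + I)*(16/63 + I) (t(I) = 3*((I - 97)*(I + 16/63)) = 3*((-97 + I)*(16/63 + I)) = 3*(-97 + I)*(16/63 + I))
√(v + t(N(K(4)))) = √(27612 + (-1552/21 + 3*(-8)² - 6095/21*(-8))) = √(27612 + (-1552/21 + 3*64 + 48760/21)) = √(27612 + (-1552/21 + 192 + 48760/21)) = √(27612 + 2440) = √30052 = 2*√7513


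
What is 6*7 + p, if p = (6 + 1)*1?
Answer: 49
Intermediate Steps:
p = 7 (p = 7*1 = 7)
6*7 + p = 6*7 + 7 = 42 + 7 = 49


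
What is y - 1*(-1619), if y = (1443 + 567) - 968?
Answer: 2661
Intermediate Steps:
y = 1042 (y = 2010 - 968 = 1042)
y - 1*(-1619) = 1042 - 1*(-1619) = 1042 + 1619 = 2661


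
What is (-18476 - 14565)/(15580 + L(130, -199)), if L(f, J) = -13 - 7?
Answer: -33041/15560 ≈ -2.1235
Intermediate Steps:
L(f, J) = -20
(-18476 - 14565)/(15580 + L(130, -199)) = (-18476 - 14565)/(15580 - 20) = -33041/15560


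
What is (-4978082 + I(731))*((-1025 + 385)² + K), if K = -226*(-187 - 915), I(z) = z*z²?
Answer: 254002431477468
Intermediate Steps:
I(z) = z³
K = 249052 (K = -226*(-1102) = 249052)
(-4978082 + I(731))*((-1025 + 385)² + K) = (-4978082 + 731³)*((-1025 + 385)² + 249052) = (-4978082 + 390617891)*((-640)² + 249052) = 385639809*(409600 + 249052) = 385639809*658652 = 254002431477468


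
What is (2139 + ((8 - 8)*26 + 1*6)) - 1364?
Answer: 781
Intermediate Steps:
(2139 + ((8 - 8)*26 + 1*6)) - 1364 = (2139 + (0*26 + 6)) - 1364 = (2139 + (0 + 6)) - 1364 = (2139 + 6) - 1364 = 2145 - 1364 = 781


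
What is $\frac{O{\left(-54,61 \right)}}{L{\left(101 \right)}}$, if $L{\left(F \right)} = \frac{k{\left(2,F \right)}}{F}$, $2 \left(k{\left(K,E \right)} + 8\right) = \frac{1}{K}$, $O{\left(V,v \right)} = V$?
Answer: $\frac{21816}{31} \approx 703.74$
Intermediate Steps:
$k{\left(K,E \right)} = -8 + \frac{1}{2 K}$
$L{\left(F \right)} = - \frac{31}{4 F}$ ($L{\left(F \right)} = \frac{-8 + \frac{1}{2 \cdot 2}}{F} = \frac{-8 + \frac{1}{2} \cdot \frac{1}{2}}{F} = \frac{-8 + \frac{1}{4}}{F} = - \frac{31}{4 F}$)
$\frac{O{\left(-54,61 \right)}}{L{\left(101 \right)}} = - \frac{54}{\left(- \frac{31}{4}\right) \frac{1}{101}} = - \frac{54}{- \frac{31}{404}} = \left(-54\right) \left(- \frac{404}{31}\right) = \frac{21816}{31}$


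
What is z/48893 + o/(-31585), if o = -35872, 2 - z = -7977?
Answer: 2005906411/1544285405 ≈ 1.2989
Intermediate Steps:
z = 7979 (z = 2 - 1*(-7977) = 2 + 7977 = 7979)
z/48893 + o/(-31585) = 7979/48893 - 35872/(-31585) = 7979*(1/48893) - 35872*(-1/31585) = 7979/48893 + 35872/31585 = 2005906411/1544285405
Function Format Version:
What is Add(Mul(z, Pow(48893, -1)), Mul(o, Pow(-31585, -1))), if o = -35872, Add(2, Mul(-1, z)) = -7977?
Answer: Rational(2005906411, 1544285405) ≈ 1.2989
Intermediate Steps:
z = 7979 (z = Add(2, Mul(-1, -7977)) = Add(2, 7977) = 7979)
Add(Mul(z, Pow(48893, -1)), Mul(o, Pow(-31585, -1))) = Add(Mul(7979, Pow(48893, -1)), Mul(-35872, Pow(-31585, -1))) = Add(Mul(7979, Rational(1, 48893)), Mul(-35872, Rational(-1, 31585))) = Add(Rational(7979, 48893), Rational(35872, 31585)) = Rational(2005906411, 1544285405)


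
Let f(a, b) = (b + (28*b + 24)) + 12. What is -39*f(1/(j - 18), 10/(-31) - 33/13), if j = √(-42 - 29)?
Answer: 56787/31 ≈ 1831.8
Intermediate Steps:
j = I*√71 (j = √(-71) = I*√71 ≈ 8.4261*I)
f(a, b) = 36 + 29*b (f(a, b) = (b + (24 + 28*b)) + 12 = (24 + 29*b) + 12 = 36 + 29*b)
-39*f(1/(j - 18), 10/(-31) - 33/13) = -39*(36 + 29*(10/(-31) - 33/13)) = -39*(36 + 29*(10*(-1/31) - 33*1/13)) = -39*(36 + 29*(-10/31 - 33/13)) = -39*(36 + 29*(-1153/403)) = -39*(36 - 33437/403) = -39*(-18929/403) = 56787/31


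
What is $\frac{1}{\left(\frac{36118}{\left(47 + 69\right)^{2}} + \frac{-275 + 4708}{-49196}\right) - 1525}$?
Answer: $- \frac{82747672}{125975548465} \approx -0.00065686$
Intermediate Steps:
$\frac{1}{\left(\frac{36118}{\left(47 + 69\right)^{2}} + \frac{-275 + 4708}{-49196}\right) - 1525} = \frac{1}{\left(\frac{36118}{116^{2}} + 4433 \left(- \frac{1}{49196}\right)\right) - 1525} = \frac{1}{\left(\frac{36118}{13456} - \frac{4433}{49196}\right) - 1525} = \frac{1}{\left(36118 \cdot \frac{1}{13456} - \frac{4433}{49196}\right) - 1525} = \frac{1}{\left(\frac{18059}{6728} - \frac{4433}{49196}\right) - 1525} = \frac{1}{\frac{214651335}{82747672} - 1525} = \frac{1}{- \frac{125975548465}{82747672}} = - \frac{82747672}{125975548465}$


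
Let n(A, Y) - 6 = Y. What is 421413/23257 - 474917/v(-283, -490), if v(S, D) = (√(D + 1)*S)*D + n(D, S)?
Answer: 3962617543568708690/218689326280556053 + 65856740390*I*√489/9403161468829 ≈ 18.12 + 0.15487*I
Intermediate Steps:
n(A, Y) = 6 + Y
v(S, D) = 6 + S + D*S*√(1 + D) (v(S, D) = (√(D + 1)*S)*D + (6 + S) = (√(1 + D)*S)*D + (6 + S) = (S*√(1 + D))*D + (6 + S) = D*S*√(1 + D) + (6 + S) = 6 + S + D*S*√(1 + D))
421413/23257 - 474917/v(-283, -490) = 421413/23257 - 474917/(6 - 283 - 490*(-283)*√(1 - 490)) = 421413*(1/23257) - 474917/(6 - 283 - 490*(-283)*√(-489)) = 421413/23257 - 474917/(6 - 283 - 490*(-283)*I*√489) = 421413/23257 - 474917/(6 - 283 + 138670*I*√489) = 421413/23257 - 474917/(-277 + 138670*I*√489)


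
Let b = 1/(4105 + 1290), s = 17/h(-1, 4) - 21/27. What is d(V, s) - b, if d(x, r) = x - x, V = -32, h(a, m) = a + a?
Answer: -1/5395 ≈ -0.00018536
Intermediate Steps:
h(a, m) = 2*a
s = -167/18 (s = 17/((2*(-1))) - 21/27 = 17/(-2) - 21*1/27 = 17*(-1/2) - 7/9 = -17/2 - 7/9 = -167/18 ≈ -9.2778)
d(x, r) = 0
b = 1/5395 ≈ 0.00018536
d(V, s) - b = 0 - 1*1/5395 = 0 - 1/5395 = -1/5395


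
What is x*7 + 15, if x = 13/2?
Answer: 121/2 ≈ 60.500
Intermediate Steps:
x = 13/2 (x = 13*(½) = 13/2 ≈ 6.5000)
x*7 + 15 = (13/2)*7 + 15 = 91/2 + 15 = 121/2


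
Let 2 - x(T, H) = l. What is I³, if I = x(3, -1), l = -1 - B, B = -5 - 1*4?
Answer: -216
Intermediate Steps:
B = -9 (B = -5 - 4 = -9)
l = 8 (l = -1 - 1*(-9) = -1 + 9 = 8)
x(T, H) = -6 (x(T, H) = 2 - 1*8 = 2 - 8 = -6)
I = -6
I³ = (-6)³ = -216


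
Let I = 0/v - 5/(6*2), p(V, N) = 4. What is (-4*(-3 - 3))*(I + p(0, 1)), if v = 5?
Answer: 86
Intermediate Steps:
I = -5/12 (I = 0/5 - 5/(6*2) = 0*(⅕) - 5/12 = 0 - 5*1/12 = 0 - 5/12 = -5/12 ≈ -0.41667)
(-4*(-3 - 3))*(I + p(0, 1)) = (-4*(-3 - 3))*(-5/12 + 4) = -4*(-6)*(43/12) = 24*(43/12) = 86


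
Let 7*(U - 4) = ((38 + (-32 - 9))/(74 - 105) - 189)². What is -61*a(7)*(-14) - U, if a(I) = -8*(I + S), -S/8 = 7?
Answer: 2217664692/6727 ≈ 3.2967e+5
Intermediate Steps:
S = -56 (S = -8*7 = -56)
a(I) = 448 - 8*I (a(I) = -8*(I - 56) = -8*(-56 + I) = 448 - 8*I)
U = 34319644/6727 (U = 4 + ((38 + (-32 - 9))/(74 - 105) - 189)²/7 = 4 + ((38 - 41)/(-31) - 189)²/7 = 4 + (-3*(-1/31) - 189)²/7 = 4 + (3/31 - 189)²/7 = 4 + (-5856/31)²/7 = 4 + (⅐)*(34292736/961) = 4 + 34292736/6727 = 34319644/6727 ≈ 5101.8)
-61*a(7)*(-14) - U = -61*(448 - 8*7)*(-14) - 1*34319644/6727 = -61*(448 - 56)*(-14) - 34319644/6727 = -61*392*(-14) - 34319644/6727 = -23912*(-14) - 34319644/6727 = 334768 - 34319644/6727 = 2217664692/6727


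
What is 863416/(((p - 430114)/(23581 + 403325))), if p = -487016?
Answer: -61432911816/152855 ≈ -4.0190e+5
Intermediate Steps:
863416/(((p - 430114)/(23581 + 403325))) = 863416/(((-487016 - 430114)/(23581 + 403325))) = 863416/((-917130/426906)) = 863416/((-917130*1/426906)) = 863416/(-152855/71151) = 863416*(-71151/152855) = -61432911816/152855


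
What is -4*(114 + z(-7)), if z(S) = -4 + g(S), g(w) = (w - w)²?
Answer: -440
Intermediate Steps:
g(w) = 0 (g(w) = 0² = 0)
z(S) = -4 (z(S) = -4 + 0 = -4)
-4*(114 + z(-7)) = -4*(114 - 4) = -4*110 = -440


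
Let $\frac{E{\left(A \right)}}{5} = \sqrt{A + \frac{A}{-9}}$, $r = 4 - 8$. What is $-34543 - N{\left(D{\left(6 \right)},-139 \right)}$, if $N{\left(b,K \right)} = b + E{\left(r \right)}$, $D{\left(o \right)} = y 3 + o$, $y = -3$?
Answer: $-34540 - \frac{20 i \sqrt{2}}{3} \approx -34540.0 - 9.4281 i$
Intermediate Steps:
$D{\left(o \right)} = -9 + o$ ($D{\left(o \right)} = \left(-3\right) 3 + o = -9 + o$)
$r = -4$ ($r = 4 - 8 = -4$)
$E{\left(A \right)} = \frac{10 \sqrt{2} \sqrt{A}}{3}$ ($E{\left(A \right)} = 5 \sqrt{A + \frac{A}{-9}} = 5 \sqrt{A + A \left(- \frac{1}{9}\right)} = 5 \sqrt{A - \frac{A}{9}} = 5 \sqrt{\frac{8 A}{9}} = 5 \frac{2 \sqrt{2} \sqrt{A}}{3} = \frac{10 \sqrt{2} \sqrt{A}}{3}$)
$N{\left(b,K \right)} = b + \frac{20 i \sqrt{2}}{3}$ ($N{\left(b,K \right)} = b + \frac{10 \sqrt{2} \sqrt{-4}}{3} = b + \frac{10 \sqrt{2} \cdot 2 i}{3} = b + \frac{20 i \sqrt{2}}{3}$)
$-34543 - N{\left(D{\left(6 \right)},-139 \right)} = -34543 - \left(\left(-9 + 6\right) + \frac{20 i \sqrt{2}}{3}\right) = -34543 - \left(-3 + \frac{20 i \sqrt{2}}{3}\right) = -34543 + \left(3 - \frac{20 i \sqrt{2}}{3}\right) = -34540 - \frac{20 i \sqrt{2}}{3}$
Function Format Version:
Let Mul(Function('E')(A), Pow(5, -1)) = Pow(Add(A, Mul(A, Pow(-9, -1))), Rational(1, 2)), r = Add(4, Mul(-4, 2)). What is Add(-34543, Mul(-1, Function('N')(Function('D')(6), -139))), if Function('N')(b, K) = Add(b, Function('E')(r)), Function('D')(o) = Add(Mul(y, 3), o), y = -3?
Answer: Add(-34540, Mul(Rational(-20, 3), I, Pow(2, Rational(1, 2)))) ≈ Add(-34540., Mul(-9.4281, I))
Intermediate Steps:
Function('D')(o) = Add(-9, o) (Function('D')(o) = Add(Mul(-3, 3), o) = Add(-9, o))
r = -4 (r = Add(4, -8) = -4)
Function('E')(A) = Mul(Rational(10, 3), Pow(2, Rational(1, 2)), Pow(A, Rational(1, 2))) (Function('E')(A) = Mul(5, Pow(Add(A, Mul(A, Pow(-9, -1))), Rational(1, 2))) = Mul(5, Pow(Add(A, Mul(A, Rational(-1, 9))), Rational(1, 2))) = Mul(5, Pow(Add(A, Mul(Rational(-1, 9), A)), Rational(1, 2))) = Mul(5, Pow(Mul(Rational(8, 9), A), Rational(1, 2))) = Mul(5, Mul(Rational(2, 3), Pow(2, Rational(1, 2)), Pow(A, Rational(1, 2)))) = Mul(Rational(10, 3), Pow(2, Rational(1, 2)), Pow(A, Rational(1, 2))))
Function('N')(b, K) = Add(b, Mul(Rational(20, 3), I, Pow(2, Rational(1, 2)))) (Function('N')(b, K) = Add(b, Mul(Rational(10, 3), Pow(2, Rational(1, 2)), Pow(-4, Rational(1, 2)))) = Add(b, Mul(Rational(10, 3), Pow(2, Rational(1, 2)), Mul(2, I))) = Add(b, Mul(Rational(20, 3), I, Pow(2, Rational(1, 2)))))
Add(-34543, Mul(-1, Function('N')(Function('D')(6), -139))) = Add(-34543, Mul(-1, Add(Add(-9, 6), Mul(Rational(20, 3), I, Pow(2, Rational(1, 2)))))) = Add(-34543, Mul(-1, Add(-3, Mul(Rational(20, 3), I, Pow(2, Rational(1, 2)))))) = Add(-34543, Add(3, Mul(Rational(-20, 3), I, Pow(2, Rational(1, 2))))) = Add(-34540, Mul(Rational(-20, 3), I, Pow(2, Rational(1, 2))))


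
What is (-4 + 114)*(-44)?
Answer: -4840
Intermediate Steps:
(-4 + 114)*(-44) = 110*(-44) = -4840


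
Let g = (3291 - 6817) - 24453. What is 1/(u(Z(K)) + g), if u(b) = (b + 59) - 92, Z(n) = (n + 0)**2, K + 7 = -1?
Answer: -1/27948 ≈ -3.5781e-5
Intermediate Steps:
K = -8 (K = -7 - 1 = -8)
Z(n) = n**2
u(b) = -33 + b (u(b) = (59 + b) - 92 = -33 + b)
g = -27979 (g = -3526 - 24453 = -27979)
1/(u(Z(K)) + g) = 1/((-33 + (-8)**2) - 27979) = 1/((-33 + 64) - 27979) = 1/(31 - 27979) = 1/(-27948) = -1/27948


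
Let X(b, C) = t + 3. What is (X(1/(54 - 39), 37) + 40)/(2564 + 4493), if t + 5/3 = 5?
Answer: 139/21171 ≈ 0.0065656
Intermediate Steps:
t = 10/3 (t = -5/3 + 5 = 10/3 ≈ 3.3333)
X(b, C) = 19/3 (X(b, C) = 10/3 + 3 = 19/3)
(X(1/(54 - 39), 37) + 40)/(2564 + 4493) = (19/3 + 40)/(2564 + 4493) = (139/3)/7057 = (139/3)*(1/7057) = 139/21171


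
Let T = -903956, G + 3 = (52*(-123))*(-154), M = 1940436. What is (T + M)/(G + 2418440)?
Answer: 1036480/3403421 ≈ 0.30454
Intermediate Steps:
G = 984981 (G = -3 + (52*(-123))*(-154) = -3 - 6396*(-154) = -3 + 984984 = 984981)
(T + M)/(G + 2418440) = (-903956 + 1940436)/(984981 + 2418440) = 1036480/3403421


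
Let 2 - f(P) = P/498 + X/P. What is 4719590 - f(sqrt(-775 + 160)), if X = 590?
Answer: 4719588 - 19547*I*sqrt(615)/20418 ≈ 4.7196e+6 - 23.741*I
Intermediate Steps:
f(P) = 2 - 590/P - P/498 (f(P) = 2 - (P/498 + 590/P) = 2 - (590/P + P/498) = 2 + (-590/P - P/498) = 2 - 590/P - P/498)
4719590 - f(sqrt(-775 + 160)) = 4719590 - (2 - 590/sqrt(-775 + 160) - sqrt(-775 + 160)/498) = 4719590 - (2 - 590*(-I*sqrt(615)/615) - I*sqrt(615)/498) = 4719590 - (2 - (-118)*I*sqrt(615)/123 - I*sqrt(615)/498) = 4719590 - (2 + 118*I*sqrt(615)/123 - I*sqrt(615)/498) = 4719590 - (2 + 19547*I*sqrt(615)/20418) = 4719590 + (-2 - 19547*I*sqrt(615)/20418) = 4719588 - 19547*I*sqrt(615)/20418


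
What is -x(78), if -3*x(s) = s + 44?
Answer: 122/3 ≈ 40.667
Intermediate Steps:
x(s) = -44/3 - s/3 (x(s) = -(s + 44)/3 = -(44 + s)/3 = -44/3 - s/3)
-x(78) = -(-44/3 - ⅓*78) = -(-44/3 - 26) = -1*(-122/3) = 122/3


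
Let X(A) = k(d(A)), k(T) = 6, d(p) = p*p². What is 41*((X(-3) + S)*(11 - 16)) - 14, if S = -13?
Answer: 1421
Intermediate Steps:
d(p) = p³
X(A) = 6
41*((X(-3) + S)*(11 - 16)) - 14 = 41*((6 - 13)*(11 - 16)) - 14 = 41*(-7*(-5)) - 14 = 41*35 - 14 = 1435 - 14 = 1421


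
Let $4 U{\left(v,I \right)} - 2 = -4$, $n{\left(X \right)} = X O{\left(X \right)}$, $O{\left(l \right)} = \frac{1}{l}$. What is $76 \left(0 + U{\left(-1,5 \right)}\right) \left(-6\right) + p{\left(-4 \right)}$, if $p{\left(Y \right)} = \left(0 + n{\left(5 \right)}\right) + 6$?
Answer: $235$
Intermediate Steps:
$n{\left(X \right)} = 1$ ($n{\left(X \right)} = \frac{X}{X} = 1$)
$U{\left(v,I \right)} = - \frac{1}{2}$ ($U{\left(v,I \right)} = \frac{1}{2} + \frac{1}{4} \left(-4\right) = \frac{1}{2} - 1 = - \frac{1}{2}$)
$p{\left(Y \right)} = 7$ ($p{\left(Y \right)} = \left(0 + 1\right) + 6 = 1 + 6 = 7$)
$76 \left(0 + U{\left(-1,5 \right)}\right) \left(-6\right) + p{\left(-4 \right)} = 76 \left(0 - \frac{1}{2}\right) \left(-6\right) + 7 = 76 \left(\left(- \frac{1}{2}\right) \left(-6\right)\right) + 7 = 76 \cdot 3 + 7 = 228 + 7 = 235$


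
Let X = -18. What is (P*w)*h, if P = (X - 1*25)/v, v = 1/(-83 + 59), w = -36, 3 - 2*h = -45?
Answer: -891648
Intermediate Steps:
h = 24 (h = 3/2 - ½*(-45) = 3/2 + 45/2 = 24)
v = -1/24 (v = 1/(-24) = -1/24 ≈ -0.041667)
P = 1032 (P = (-18 - 1*25)/(-1/24) = (-18 - 25)*(-24) = -43*(-24) = 1032)
(P*w)*h = (1032*(-36))*24 = -37152*24 = -891648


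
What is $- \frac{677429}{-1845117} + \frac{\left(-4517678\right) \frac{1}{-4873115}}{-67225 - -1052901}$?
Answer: $\frac{22287065203481341}{60703243502930730} \approx 0.36715$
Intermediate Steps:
$- \frac{677429}{-1845117} + \frac{\left(-4517678\right) \frac{1}{-4873115}}{-67225 - -1052901} = \left(-677429\right) \left(- \frac{1}{1845117}\right) + \frac{\left(-4517678\right) \left(- \frac{1}{4873115}\right)}{-67225 + 1052901} = \frac{677429}{1845117} + \frac{61886}{66755 \cdot 985676} = \frac{677429}{1845117} + \frac{61886}{66755} \cdot \frac{1}{985676} = \frac{677429}{1845117} + \frac{30943}{32899400690} = \frac{22287065203481341}{60703243502930730}$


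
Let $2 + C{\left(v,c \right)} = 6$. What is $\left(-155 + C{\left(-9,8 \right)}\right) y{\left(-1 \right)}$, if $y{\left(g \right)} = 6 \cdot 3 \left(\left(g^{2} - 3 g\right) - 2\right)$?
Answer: $-5436$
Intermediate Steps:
$C{\left(v,c \right)} = 4$ ($C{\left(v,c \right)} = -2 + 6 = 4$)
$y{\left(g \right)} = -36 - 54 g + 18 g^{2}$ ($y{\left(g \right)} = 18 \left(-2 + g^{2} - 3 g\right) = -36 - 54 g + 18 g^{2}$)
$\left(-155 + C{\left(-9,8 \right)}\right) y{\left(-1 \right)} = \left(-155 + 4\right) \left(-36 - -54 + 18 \left(-1\right)^{2}\right) = - 151 \left(-36 + 54 + 18 \cdot 1\right) = - 151 \left(-36 + 54 + 18\right) = \left(-151\right) 36 = -5436$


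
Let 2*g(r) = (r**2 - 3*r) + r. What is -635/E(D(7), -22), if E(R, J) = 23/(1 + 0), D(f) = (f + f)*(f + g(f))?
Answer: -635/23 ≈ -27.609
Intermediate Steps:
g(r) = r**2/2 - r (g(r) = ((r**2 - 3*r) + r)/2 = (r**2 - 2*r)/2 = r**2/2 - r)
D(f) = 2*f*(f + f*(-2 + f)/2) (D(f) = (f + f)*(f + f*(-2 + f)/2) = (2*f)*(f + f*(-2 + f)/2) = 2*f*(f + f*(-2 + f)/2))
E(R, J) = 23 (E(R, J) = 23/1 = 23*1 = 23)
-635/E(D(7), -22) = -635/23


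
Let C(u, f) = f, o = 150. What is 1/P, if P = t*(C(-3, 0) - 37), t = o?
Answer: -1/5550 ≈ -0.00018018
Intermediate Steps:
t = 150
P = -5550 (P = 150*(0 - 37) = 150*(-37) = -5550)
1/P = 1/(-5550) = -1/5550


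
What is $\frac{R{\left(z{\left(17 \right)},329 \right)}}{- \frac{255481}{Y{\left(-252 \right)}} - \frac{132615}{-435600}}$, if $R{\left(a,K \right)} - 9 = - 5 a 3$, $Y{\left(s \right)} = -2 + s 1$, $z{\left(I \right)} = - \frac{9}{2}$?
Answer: $\frac{94046040}{1236902309} \approx 0.076033$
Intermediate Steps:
$z{\left(I \right)} = - \frac{9}{2}$ ($z{\left(I \right)} = \left(-9\right) \frac{1}{2} = - \frac{9}{2}$)
$Y{\left(s \right)} = -2 + s$
$R{\left(a,K \right)} = 9 - 15 a$ ($R{\left(a,K \right)} = 9 + - 5 a 3 = 9 - 15 a$)
$\frac{R{\left(z{\left(17 \right)},329 \right)}}{- \frac{255481}{Y{\left(-252 \right)}} - \frac{132615}{-435600}} = \frac{9 - - \frac{135}{2}}{- \frac{255481}{-2 - 252} - \frac{132615}{-435600}} = \frac{9 + \frac{135}{2}}{- \frac{255481}{-254} - - \frac{2947}{9680}} = \frac{153}{2 \left(\left(-255481\right) \left(- \frac{1}{254}\right) + \frac{2947}{9680}\right)} = \frac{153}{2 \left(\frac{255481}{254} + \frac{2947}{9680}\right)} = \frac{153}{2 \cdot \frac{1236902309}{1229360}} = \frac{153}{2} \cdot \frac{1229360}{1236902309} = \frac{94046040}{1236902309}$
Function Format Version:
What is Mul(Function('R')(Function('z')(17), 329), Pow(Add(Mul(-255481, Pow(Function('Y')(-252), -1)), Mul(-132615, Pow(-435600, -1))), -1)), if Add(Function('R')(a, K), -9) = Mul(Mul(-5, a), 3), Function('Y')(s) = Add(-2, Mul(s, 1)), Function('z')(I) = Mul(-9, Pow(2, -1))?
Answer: Rational(94046040, 1236902309) ≈ 0.076033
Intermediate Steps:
Function('z')(I) = Rational(-9, 2) (Function('z')(I) = Mul(-9, Rational(1, 2)) = Rational(-9, 2))
Function('Y')(s) = Add(-2, s)
Function('R')(a, K) = Add(9, Mul(-15, a)) (Function('R')(a, K) = Add(9, Mul(Mul(-5, a), 3)) = Add(9, Mul(-15, a)))
Mul(Function('R')(Function('z')(17), 329), Pow(Add(Mul(-255481, Pow(Function('Y')(-252), -1)), Mul(-132615, Pow(-435600, -1))), -1)) = Mul(Add(9, Mul(-15, Rational(-9, 2))), Pow(Add(Mul(-255481, Pow(Add(-2, -252), -1)), Mul(-132615, Pow(-435600, -1))), -1)) = Mul(Add(9, Rational(135, 2)), Pow(Add(Mul(-255481, Pow(-254, -1)), Mul(-132615, Rational(-1, 435600))), -1)) = Mul(Rational(153, 2), Pow(Add(Mul(-255481, Rational(-1, 254)), Rational(2947, 9680)), -1)) = Mul(Rational(153, 2), Pow(Add(Rational(255481, 254), Rational(2947, 9680)), -1)) = Mul(Rational(153, 2), Pow(Rational(1236902309, 1229360), -1)) = Mul(Rational(153, 2), Rational(1229360, 1236902309)) = Rational(94046040, 1236902309)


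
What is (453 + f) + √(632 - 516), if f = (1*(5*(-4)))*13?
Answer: 193 + 2*√29 ≈ 203.77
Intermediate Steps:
f = -260 (f = (1*(-20))*13 = -20*13 = -260)
(453 + f) + √(632 - 516) = (453 - 260) + √(632 - 516) = 193 + √116 = 193 + 2*√29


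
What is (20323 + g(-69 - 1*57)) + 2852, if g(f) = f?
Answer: 23049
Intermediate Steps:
(20323 + g(-69 - 1*57)) + 2852 = (20323 + (-69 - 1*57)) + 2852 = (20323 + (-69 - 57)) + 2852 = (20323 - 126) + 2852 = 20197 + 2852 = 23049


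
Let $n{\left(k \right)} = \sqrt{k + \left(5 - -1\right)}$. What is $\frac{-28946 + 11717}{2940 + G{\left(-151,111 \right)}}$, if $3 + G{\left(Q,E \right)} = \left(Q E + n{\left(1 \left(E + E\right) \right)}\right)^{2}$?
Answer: $- \frac{268900934083}{4384656491174858} - \frac{32086141 \sqrt{57}}{2192328245587429} \approx -6.1438 \cdot 10^{-5}$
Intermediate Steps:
$n{\left(k \right)} = \sqrt{6 + k}$ ($n{\left(k \right)} = \sqrt{k + \left(5 + 1\right)} = \sqrt{k + 6} = \sqrt{6 + k}$)
$G{\left(Q,E \right)} = -3 + \left(\sqrt{6 + 2 E} + E Q\right)^{2}$ ($G{\left(Q,E \right)} = -3 + \left(Q E + \sqrt{6 + 1 \left(E + E\right)}\right)^{2} = -3 + \left(E Q + \sqrt{6 + 1 \cdot 2 E}\right)^{2} = -3 + \left(E Q + \sqrt{6 + 2 E}\right)^{2} = -3 + \left(\sqrt{6 + 2 E} + E Q\right)^{2}$)
$\frac{-28946 + 11717}{2940 + G{\left(-151,111 \right)}} = \frac{-28946 + 11717}{2940 - \left(3 - \left(111 \left(-151\right) + \sqrt{2} \sqrt{3 + 111}\right)^{2}\right)} = - \frac{17229}{2940 - \left(3 - \left(-16761 + \sqrt{2} \sqrt{114}\right)^{2}\right)} = - \frac{17229}{2940 - \left(3 - \left(-16761 + 2 \sqrt{57}\right)^{2}\right)} = - \frac{17229}{2937 + \left(-16761 + 2 \sqrt{57}\right)^{2}}$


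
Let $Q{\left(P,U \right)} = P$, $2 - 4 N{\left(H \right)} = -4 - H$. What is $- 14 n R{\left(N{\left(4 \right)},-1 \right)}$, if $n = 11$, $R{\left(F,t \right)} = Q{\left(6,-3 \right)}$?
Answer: $-924$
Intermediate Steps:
$N{\left(H \right)} = \frac{3}{2} + \frac{H}{4}$ ($N{\left(H \right)} = \frac{1}{2} - \frac{-4 - H}{4} = \frac{1}{2} + \left(1 + \frac{H}{4}\right) = \frac{3}{2} + \frac{H}{4}$)
$R{\left(F,t \right)} = 6$
$- 14 n R{\left(N{\left(4 \right)},-1 \right)} = \left(-14\right) 11 \cdot 6 = \left(-154\right) 6 = -924$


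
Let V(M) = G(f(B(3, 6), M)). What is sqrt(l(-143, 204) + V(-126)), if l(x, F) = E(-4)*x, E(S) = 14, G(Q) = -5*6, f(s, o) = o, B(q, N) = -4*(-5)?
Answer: 4*I*sqrt(127) ≈ 45.078*I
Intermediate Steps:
B(q, N) = 20
G(Q) = -30
l(x, F) = 14*x
V(M) = -30
sqrt(l(-143, 204) + V(-126)) = sqrt(14*(-143) - 30) = sqrt(-2002 - 30) = sqrt(-2032) = 4*I*sqrt(127)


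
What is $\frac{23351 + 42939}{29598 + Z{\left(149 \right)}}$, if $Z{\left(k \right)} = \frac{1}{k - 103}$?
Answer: $\frac{3049340}{1361509} \approx 2.2397$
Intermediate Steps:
$Z{\left(k \right)} = \frac{1}{-103 + k}$
$\frac{23351 + 42939}{29598 + Z{\left(149 \right)}} = \frac{23351 + 42939}{29598 + \frac{1}{-103 + 149}} = \frac{66290}{29598 + \frac{1}{46}} = \frac{66290}{\frac{1361509}{46}} = 66290 \cdot \frac{46}{1361509} = \frac{3049340}{1361509}$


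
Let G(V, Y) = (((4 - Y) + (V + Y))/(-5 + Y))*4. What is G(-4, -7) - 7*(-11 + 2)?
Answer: 63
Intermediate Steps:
G(V, Y) = 4*(4 + V)/(-5 + Y) (G(V, Y) = ((4 + V)/(-5 + Y))*4 = 4*(4 + V)/(-5 + Y))
G(-4, -7) - 7*(-11 + 2) = 4*(4 - 4)/(-5 - 7) - 7*(-11 + 2) = 4*0/(-12) - 7*(-9) = 4*(-1/12)*0 + 63 = 0 + 63 = 63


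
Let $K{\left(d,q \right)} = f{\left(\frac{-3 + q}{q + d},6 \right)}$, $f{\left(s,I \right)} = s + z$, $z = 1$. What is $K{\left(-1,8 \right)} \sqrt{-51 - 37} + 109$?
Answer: $109 + \frac{24 i \sqrt{22}}{7} \approx 109.0 + 16.081 i$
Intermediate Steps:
$f{\left(s,I \right)} = 1 + s$ ($f{\left(s,I \right)} = s + 1 = 1 + s$)
$K{\left(d,q \right)} = 1 + \frac{-3 + q}{d + q}$ ($K{\left(d,q \right)} = 1 + \frac{-3 + q}{q + d} = 1 + \frac{-3 + q}{d + q}$)
$K{\left(-1,8 \right)} \sqrt{-51 - 37} + 109 = \frac{-3 - 1 + 2 \cdot 8}{-1 + 8} \sqrt{-51 - 37} + 109 = \frac{-3 - 1 + 16}{7} \sqrt{-88} + 109 = \frac{1}{7} \cdot 12 \cdot 2 i \sqrt{22} + 109 = \frac{12 \cdot 2 i \sqrt{22}}{7} + 109 = \frac{24 i \sqrt{22}}{7} + 109 = 109 + \frac{24 i \sqrt{22}}{7}$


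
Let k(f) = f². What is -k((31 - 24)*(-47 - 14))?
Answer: -182329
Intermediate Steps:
-k((31 - 24)*(-47 - 14)) = -((31 - 24)*(-47 - 14))² = -(7*(-61))² = -1*(-427)² = -1*182329 = -182329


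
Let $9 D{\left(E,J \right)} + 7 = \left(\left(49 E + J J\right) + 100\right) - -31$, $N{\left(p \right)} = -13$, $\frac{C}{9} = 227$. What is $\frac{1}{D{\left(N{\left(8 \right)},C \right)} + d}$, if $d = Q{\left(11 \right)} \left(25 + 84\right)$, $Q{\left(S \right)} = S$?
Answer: $\frac{1}{464903} \approx 2.151 \cdot 10^{-6}$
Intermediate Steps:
$C = 2043$ ($C = 9 \cdot 227 = 2043$)
$d = 1199$ ($d = 11 \left(25 + 84\right) = 11 \cdot 109 = 1199$)
$D{\left(E,J \right)} = \frac{124}{9} + \frac{J^{2}}{9} + \frac{49 E}{9}$ ($D{\left(E,J \right)} = - \frac{7}{9} + \frac{\left(\left(49 E + J J\right) + 100\right) - -31}{9} = - \frac{7}{9} + \frac{\left(\left(49 E + J^{2}\right) + 100\right) + 31}{9} = - \frac{7}{9} + \frac{\left(\left(J^{2} + 49 E\right) + 100\right) + 31}{9} = - \frac{7}{9} + \frac{\left(100 + J^{2} + 49 E\right) + 31}{9} = - \frac{7}{9} + \frac{131 + J^{2} + 49 E}{9} = - \frac{7}{9} + \left(\frac{131}{9} + \frac{J^{2}}{9} + \frac{49 E}{9}\right) = \frac{124}{9} + \frac{J^{2}}{9} + \frac{49 E}{9}$)
$\frac{1}{D{\left(N{\left(8 \right)},C \right)} + d} = \frac{1}{\left(\frac{124}{9} + \frac{2043^{2}}{9} + \frac{49}{9} \left(-13\right)\right) + 1199} = \frac{1}{\left(\frac{124}{9} + \frac{1}{9} \cdot 4173849 - \frac{637}{9}\right) + 1199} = \frac{1}{\left(\frac{124}{9} + 463761 - \frac{637}{9}\right) + 1199} = \frac{1}{463704 + 1199} = \frac{1}{464903}$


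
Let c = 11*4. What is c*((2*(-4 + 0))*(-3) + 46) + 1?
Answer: 3081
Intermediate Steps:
c = 44
c*((2*(-4 + 0))*(-3) + 46) + 1 = 44*((2*(-4 + 0))*(-3) + 46) + 1 = 44*((2*(-4))*(-3) + 46) + 1 = 44*(-8*(-3) + 46) + 1 = 44*(24 + 46) + 1 = 44*70 + 1 = 3080 + 1 = 3081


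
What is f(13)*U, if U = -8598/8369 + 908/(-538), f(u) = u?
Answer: -79461044/2251261 ≈ -35.296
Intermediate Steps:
U = -6112388/2251261 (U = -8598*1/8369 + 908*(-1/538) = -8598/8369 - 454/269 = -6112388/2251261 ≈ -2.7151)
f(13)*U = 13*(-6112388/2251261) = -79461044/2251261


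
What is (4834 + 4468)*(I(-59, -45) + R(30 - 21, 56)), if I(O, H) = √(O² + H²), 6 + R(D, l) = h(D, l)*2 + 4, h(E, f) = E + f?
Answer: 1190656 + 9302*√5506 ≈ 1.8809e+6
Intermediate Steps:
R(D, l) = -2 + 2*D + 2*l (R(D, l) = -6 + ((D + l)*2 + 4) = -6 + ((2*D + 2*l) + 4) = -6 + (4 + 2*D + 2*l) = -2 + 2*D + 2*l)
I(O, H) = √(H² + O²)
(4834 + 4468)*(I(-59, -45) + R(30 - 21, 56)) = (4834 + 4468)*(√((-45)² + (-59)²) + (-2 + 2*(30 - 21) + 2*56)) = 9302*(√(2025 + 3481) + (-2 + 2*9 + 112)) = 9302*(√5506 + (-2 + 18 + 112)) = 9302*(√5506 + 128) = 9302*(128 + √5506) = 1190656 + 9302*√5506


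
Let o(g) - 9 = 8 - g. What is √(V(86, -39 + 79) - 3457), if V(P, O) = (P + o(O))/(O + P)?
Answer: I*√13826/2 ≈ 58.792*I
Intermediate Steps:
o(g) = 17 - g (o(g) = 9 + (8 - g) = 17 - g)
V(P, O) = (17 + P - O)/(O + P) (V(P, O) = (P + (17 - O))/(O + P) = (17 + P - O)/(O + P))
√(V(86, -39 + 79) - 3457) = √((17 + 86 - (-39 + 79))/((-39 + 79) + 86) - 3457) = √((17 + 86 - 1*40)/(40 + 86) - 3457) = √((17 + 86 - 40)/126 - 3457) = √((1/126)*63 - 3457) = √(½ - 3457) = √(-6913/2) = I*√13826/2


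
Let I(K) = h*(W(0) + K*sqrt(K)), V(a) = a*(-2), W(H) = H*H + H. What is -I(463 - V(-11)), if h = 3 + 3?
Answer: -55566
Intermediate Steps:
W(H) = H + H**2 (W(H) = H**2 + H = H + H**2)
V(a) = -2*a
h = 6
I(K) = 6*K**(3/2) (I(K) = 6*(0*(1 + 0) + K*sqrt(K)) = 6*(0*1 + K**(3/2)) = 6*(0 + K**(3/2)) = 6*K**(3/2))
-I(463 - V(-11)) = -6*(463 - (-2)*(-11))**(3/2) = -6*(463 - 1*22)**(3/2) = -6*(463 - 22)**(3/2) = -6*441**(3/2) = -6*9261 = -1*55566 = -55566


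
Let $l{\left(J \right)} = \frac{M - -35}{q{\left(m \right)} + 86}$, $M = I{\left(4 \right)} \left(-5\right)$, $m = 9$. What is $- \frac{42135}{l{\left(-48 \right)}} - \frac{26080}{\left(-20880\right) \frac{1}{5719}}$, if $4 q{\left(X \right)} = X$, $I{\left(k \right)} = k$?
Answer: $- \frac{251344021}{1044} \approx -2.4075 \cdot 10^{5}$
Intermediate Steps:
$q{\left(X \right)} = \frac{X}{4}$
$M = -20$ ($M = 4 \left(-5\right) = -20$)
$l{\left(J \right)} = \frac{60}{353}$ ($l{\left(J \right)} = \frac{-20 - -35}{\frac{1}{4} \cdot 9 + 86} = \frac{-20 + 35}{\frac{9}{4} + 86} = \frac{15}{\frac{353}{4}} = 15 \cdot \frac{4}{353} = \frac{60}{353}$)
$- \frac{42135}{l{\left(-48 \right)}} - \frac{26080}{\left(-20880\right) \frac{1}{5719}} = - \frac{42135}{\frac{60}{353}} - \frac{26080}{\left(-20880\right) \frac{1}{5719}} = \left(-42135\right) \frac{353}{60} - \frac{26080}{\left(-20880\right) \frac{1}{5719}} = - \frac{991577}{4} - \frac{26080}{- \frac{20880}{5719}} = - \frac{991577}{4} - - \frac{1864394}{261} = - \frac{991577}{4} + \frac{1864394}{261} = - \frac{251344021}{1044}$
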